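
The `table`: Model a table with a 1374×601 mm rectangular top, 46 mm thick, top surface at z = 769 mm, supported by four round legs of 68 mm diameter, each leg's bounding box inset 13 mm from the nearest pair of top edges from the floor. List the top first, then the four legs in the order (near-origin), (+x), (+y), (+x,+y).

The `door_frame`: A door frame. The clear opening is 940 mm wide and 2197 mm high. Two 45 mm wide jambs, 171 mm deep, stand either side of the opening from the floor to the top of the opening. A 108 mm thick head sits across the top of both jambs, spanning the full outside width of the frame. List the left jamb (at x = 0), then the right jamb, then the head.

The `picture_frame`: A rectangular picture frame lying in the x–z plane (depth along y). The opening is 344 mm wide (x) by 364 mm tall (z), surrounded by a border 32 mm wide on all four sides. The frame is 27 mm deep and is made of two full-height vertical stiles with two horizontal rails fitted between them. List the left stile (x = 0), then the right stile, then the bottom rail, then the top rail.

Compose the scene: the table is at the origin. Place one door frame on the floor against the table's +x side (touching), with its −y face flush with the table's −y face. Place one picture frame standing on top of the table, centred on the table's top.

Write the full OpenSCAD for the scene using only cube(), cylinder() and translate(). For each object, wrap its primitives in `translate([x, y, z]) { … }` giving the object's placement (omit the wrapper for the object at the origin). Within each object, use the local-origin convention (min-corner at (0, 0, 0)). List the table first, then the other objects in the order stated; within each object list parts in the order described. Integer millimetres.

translate([0, 0, 723]) cube([1374, 601, 46]);
translate([47, 47, 0]) cylinder(h = 723, r = 34);
translate([1327, 47, 0]) cylinder(h = 723, r = 34);
translate([47, 554, 0]) cylinder(h = 723, r = 34);
translate([1327, 554, 0]) cylinder(h = 723, r = 34);
translate([1374, 0, 0]) {
  cube([45, 171, 2197]);
  translate([985, 0, 0]) cube([45, 171, 2197]);
  translate([0, 0, 2197]) cube([1030, 171, 108]);
}
translate([483, 287, 769]) {
  cube([32, 27, 428]);
  translate([376, 0, 0]) cube([32, 27, 428]);
  translate([32, 0, 0]) cube([344, 27, 32]);
  translate([32, 0, 396]) cube([344, 27, 32]);
}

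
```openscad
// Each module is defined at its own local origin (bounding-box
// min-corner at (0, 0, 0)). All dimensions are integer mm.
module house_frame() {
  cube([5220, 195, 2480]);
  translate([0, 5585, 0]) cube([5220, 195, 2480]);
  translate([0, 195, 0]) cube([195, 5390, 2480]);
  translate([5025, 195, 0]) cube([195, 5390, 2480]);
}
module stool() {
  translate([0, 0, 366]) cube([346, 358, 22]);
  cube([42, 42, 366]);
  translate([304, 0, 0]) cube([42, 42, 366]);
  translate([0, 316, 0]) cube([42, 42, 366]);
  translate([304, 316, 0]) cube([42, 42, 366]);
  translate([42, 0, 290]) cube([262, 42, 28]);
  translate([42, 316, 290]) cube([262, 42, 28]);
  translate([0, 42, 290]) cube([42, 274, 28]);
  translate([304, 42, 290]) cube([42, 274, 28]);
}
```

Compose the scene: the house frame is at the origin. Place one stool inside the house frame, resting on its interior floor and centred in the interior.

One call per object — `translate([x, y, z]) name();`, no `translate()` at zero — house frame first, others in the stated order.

house_frame();
translate([2437, 2711, 0]) stool();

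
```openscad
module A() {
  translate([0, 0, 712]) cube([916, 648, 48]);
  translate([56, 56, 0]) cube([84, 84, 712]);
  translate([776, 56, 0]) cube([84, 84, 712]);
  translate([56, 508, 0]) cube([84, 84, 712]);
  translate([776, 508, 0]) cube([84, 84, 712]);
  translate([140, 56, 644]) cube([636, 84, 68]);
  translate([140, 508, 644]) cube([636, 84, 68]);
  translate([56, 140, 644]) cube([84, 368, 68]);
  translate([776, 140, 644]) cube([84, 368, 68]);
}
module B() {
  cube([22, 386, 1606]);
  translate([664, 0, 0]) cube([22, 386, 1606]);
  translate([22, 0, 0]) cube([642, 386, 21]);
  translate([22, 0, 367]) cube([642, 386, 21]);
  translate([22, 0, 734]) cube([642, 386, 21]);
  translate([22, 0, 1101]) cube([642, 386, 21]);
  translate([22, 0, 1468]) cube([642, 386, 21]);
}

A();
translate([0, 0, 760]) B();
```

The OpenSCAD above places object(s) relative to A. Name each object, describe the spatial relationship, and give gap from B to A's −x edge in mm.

The bookshelf's min-x is at 0; the table's min-x is 0; gap = 0 mm.

A is a table. B is a bookshelf. The bookshelf is on top of the table. The gap from the bookshelf to the table's −x edge is 0 mm.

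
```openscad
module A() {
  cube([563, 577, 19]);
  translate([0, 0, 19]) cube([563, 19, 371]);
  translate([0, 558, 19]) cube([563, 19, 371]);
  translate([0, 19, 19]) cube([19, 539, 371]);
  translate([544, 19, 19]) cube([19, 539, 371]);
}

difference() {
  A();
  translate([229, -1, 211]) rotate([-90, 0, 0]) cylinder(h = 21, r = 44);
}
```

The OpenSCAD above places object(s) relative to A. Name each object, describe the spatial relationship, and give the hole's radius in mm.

A is an open box. The open box has a circular hole through its front wall. The hole's radius is 44 mm.

The subtracted cylinder has r = 44 mm.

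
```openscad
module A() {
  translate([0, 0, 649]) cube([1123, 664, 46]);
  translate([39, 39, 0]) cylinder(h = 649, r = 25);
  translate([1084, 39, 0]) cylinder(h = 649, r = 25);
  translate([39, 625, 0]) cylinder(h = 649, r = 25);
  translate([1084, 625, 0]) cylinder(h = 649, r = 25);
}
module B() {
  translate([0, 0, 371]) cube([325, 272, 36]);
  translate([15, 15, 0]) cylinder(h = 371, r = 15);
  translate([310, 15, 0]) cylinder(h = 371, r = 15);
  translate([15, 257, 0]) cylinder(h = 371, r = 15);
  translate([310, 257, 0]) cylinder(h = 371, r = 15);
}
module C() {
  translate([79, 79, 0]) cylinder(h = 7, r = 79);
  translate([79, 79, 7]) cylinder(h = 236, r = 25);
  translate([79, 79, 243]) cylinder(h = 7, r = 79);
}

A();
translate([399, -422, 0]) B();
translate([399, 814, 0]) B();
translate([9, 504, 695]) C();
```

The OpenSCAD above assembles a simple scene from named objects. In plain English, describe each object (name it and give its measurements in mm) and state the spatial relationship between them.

A is a rectangular dining table. The top is 1123×664×46 mm with its upper surface at z = 695 mm. It stands on four round legs of 50 mm diameter, each leg's bounding box inset 14 mm from the nearest pair of top edges, running from the floor to the underside of the top.

B is a four-legged stool. The seat is a 325×272×36 mm slab whose top surface is at z = 407 mm; four round legs, each 30 mm in diameter, run from the floor (z = 0) to the underside of the seat, each leg's axis is inset half a diameter from the nearest pair of seat edges (so the leg's bounding box is flush with the corner).

C is a spool: two coaxial disc flanges of radius 79 mm and thickness 7 mm, joined by a core cylinder of radius 25 mm and height 236 mm. The lower flange rests on z = 0 and the three cylinders share a vertical axis.

Two stools sit around the table at the −y, +y sides. The spool is on top of the table.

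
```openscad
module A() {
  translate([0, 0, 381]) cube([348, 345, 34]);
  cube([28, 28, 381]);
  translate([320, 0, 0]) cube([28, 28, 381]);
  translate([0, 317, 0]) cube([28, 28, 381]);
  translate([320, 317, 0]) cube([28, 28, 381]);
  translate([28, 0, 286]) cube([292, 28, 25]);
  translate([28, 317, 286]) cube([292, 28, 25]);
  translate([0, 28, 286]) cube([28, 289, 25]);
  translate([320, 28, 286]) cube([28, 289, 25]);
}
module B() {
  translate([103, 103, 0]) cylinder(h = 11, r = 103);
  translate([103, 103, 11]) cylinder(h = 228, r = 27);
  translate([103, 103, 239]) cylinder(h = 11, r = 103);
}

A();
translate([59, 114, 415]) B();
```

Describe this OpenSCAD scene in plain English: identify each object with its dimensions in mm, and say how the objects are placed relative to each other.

A is a four-legged stool. The seat is a 348×345×34 mm slab whose top surface is at z = 415 mm; four square legs, each 28×28 mm in cross-section, run from the floor (z = 0) to the underside of the seat, each flush with a corner of the seat. Four stretchers, 28 mm wide and 25 mm tall, connect adjacent legs with their undersides at z = 286 mm, each running between the inner faces of the legs it joins and aligned with the legs' outer faces on the other axis.

B is a spool: two coaxial disc flanges of radius 103 mm and thickness 11 mm, joined by a core cylinder of radius 27 mm and height 228 mm. The lower flange rests on z = 0 and the three cylinders share a vertical axis.

The spool is on top of the stool.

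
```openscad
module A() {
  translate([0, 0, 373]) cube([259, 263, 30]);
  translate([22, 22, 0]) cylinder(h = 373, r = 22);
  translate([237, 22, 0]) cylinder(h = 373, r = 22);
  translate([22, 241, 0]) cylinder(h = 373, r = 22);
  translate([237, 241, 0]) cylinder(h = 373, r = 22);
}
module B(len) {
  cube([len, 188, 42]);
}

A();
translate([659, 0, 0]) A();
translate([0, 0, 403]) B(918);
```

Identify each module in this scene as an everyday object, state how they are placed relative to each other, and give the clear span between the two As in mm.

Second stool starts at x = 659; first ends at x = 259; clear span = 659 − 259 = 400 mm.

A is a stool. B is a beam. A beam spans the tops of two stools. The clear span between the two stools is 400 mm.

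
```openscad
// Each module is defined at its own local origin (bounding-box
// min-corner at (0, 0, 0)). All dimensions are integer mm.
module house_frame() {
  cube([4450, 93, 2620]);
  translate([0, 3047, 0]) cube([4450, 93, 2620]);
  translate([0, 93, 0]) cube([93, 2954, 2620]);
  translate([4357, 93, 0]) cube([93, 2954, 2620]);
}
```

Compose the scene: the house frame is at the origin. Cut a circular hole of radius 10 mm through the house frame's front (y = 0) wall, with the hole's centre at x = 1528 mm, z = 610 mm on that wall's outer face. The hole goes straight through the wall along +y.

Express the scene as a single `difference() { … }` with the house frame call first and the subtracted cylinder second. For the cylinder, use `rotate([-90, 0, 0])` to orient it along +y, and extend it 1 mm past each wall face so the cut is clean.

difference() {
  house_frame();
  translate([1528, -1, 610]) rotate([-90, 0, 0]) cylinder(h = 95, r = 10);
}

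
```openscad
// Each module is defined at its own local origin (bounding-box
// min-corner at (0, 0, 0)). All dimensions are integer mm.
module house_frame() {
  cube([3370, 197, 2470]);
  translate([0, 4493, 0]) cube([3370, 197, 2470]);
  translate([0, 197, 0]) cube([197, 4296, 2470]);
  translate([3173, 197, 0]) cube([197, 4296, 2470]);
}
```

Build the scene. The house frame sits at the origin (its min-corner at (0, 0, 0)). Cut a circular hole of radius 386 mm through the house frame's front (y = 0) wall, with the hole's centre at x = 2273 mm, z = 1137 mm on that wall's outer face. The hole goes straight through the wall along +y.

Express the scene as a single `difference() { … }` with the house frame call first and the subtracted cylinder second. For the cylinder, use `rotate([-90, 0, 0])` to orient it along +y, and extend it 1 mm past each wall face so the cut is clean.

difference() {
  house_frame();
  translate([2273, -1, 1137]) rotate([-90, 0, 0]) cylinder(h = 199, r = 386);
}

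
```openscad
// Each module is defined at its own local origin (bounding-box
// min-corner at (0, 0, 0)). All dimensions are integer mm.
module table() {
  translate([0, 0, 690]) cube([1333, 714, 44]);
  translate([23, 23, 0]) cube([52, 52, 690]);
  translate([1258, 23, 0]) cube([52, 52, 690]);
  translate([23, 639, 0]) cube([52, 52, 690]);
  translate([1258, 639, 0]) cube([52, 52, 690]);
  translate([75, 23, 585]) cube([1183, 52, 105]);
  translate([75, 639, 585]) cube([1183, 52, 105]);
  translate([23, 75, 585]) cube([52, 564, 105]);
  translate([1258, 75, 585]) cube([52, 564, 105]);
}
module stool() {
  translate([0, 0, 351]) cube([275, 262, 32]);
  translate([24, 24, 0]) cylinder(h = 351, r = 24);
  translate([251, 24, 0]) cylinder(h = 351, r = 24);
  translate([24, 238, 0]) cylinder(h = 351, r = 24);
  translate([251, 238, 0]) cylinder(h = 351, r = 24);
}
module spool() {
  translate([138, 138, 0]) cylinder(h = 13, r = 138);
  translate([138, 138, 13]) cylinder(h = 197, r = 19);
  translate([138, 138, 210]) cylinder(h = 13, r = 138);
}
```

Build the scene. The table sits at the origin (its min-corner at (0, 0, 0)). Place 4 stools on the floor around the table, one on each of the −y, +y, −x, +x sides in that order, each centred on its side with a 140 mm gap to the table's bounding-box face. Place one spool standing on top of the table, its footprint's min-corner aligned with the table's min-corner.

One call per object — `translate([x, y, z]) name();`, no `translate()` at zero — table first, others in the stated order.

table();
translate([529, -402, 0]) stool();
translate([529, 854, 0]) stool();
translate([-415, 226, 0]) stool();
translate([1473, 226, 0]) stool();
translate([0, 0, 734]) spool();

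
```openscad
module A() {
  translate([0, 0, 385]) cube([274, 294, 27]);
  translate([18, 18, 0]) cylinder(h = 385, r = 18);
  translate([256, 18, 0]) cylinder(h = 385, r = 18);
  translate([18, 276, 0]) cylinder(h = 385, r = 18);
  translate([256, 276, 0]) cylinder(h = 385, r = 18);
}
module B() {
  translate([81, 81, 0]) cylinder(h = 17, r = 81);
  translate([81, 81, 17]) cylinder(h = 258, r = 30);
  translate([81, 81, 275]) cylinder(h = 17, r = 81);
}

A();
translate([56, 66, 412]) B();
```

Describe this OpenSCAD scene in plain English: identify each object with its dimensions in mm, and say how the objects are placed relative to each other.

A is a four-legged stool. The seat is a 274×294×27 mm slab whose top surface is at z = 412 mm; four round legs, each 36 mm in diameter, run from the floor (z = 0) to the underside of the seat, each leg's axis is inset half a diameter from the nearest pair of seat edges (so the leg's bounding box is flush with the corner).

B is a spool: two coaxial disc flanges of radius 81 mm and thickness 17 mm, joined by a core cylinder of radius 30 mm and height 258 mm. The lower flange rests on z = 0 and the three cylinders share a vertical axis.

The spool is on top of the stool, centred.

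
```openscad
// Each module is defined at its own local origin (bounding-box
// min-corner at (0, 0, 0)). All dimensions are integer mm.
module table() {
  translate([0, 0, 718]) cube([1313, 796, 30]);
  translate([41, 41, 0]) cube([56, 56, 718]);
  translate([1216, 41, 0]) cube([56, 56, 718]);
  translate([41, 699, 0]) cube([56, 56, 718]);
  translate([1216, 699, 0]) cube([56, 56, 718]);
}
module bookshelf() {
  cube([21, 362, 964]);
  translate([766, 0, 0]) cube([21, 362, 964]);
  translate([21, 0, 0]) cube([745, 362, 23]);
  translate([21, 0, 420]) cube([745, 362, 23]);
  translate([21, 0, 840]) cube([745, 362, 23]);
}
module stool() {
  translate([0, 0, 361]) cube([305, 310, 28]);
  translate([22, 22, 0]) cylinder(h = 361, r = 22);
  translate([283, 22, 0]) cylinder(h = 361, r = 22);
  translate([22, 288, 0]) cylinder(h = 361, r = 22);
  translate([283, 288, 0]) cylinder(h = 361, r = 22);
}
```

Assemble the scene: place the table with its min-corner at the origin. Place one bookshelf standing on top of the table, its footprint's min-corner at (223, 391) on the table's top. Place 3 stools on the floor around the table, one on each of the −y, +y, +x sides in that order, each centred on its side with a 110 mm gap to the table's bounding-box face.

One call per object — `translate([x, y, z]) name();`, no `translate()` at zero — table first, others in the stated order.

table();
translate([223, 391, 748]) bookshelf();
translate([504, -420, 0]) stool();
translate([504, 906, 0]) stool();
translate([1423, 243, 0]) stool();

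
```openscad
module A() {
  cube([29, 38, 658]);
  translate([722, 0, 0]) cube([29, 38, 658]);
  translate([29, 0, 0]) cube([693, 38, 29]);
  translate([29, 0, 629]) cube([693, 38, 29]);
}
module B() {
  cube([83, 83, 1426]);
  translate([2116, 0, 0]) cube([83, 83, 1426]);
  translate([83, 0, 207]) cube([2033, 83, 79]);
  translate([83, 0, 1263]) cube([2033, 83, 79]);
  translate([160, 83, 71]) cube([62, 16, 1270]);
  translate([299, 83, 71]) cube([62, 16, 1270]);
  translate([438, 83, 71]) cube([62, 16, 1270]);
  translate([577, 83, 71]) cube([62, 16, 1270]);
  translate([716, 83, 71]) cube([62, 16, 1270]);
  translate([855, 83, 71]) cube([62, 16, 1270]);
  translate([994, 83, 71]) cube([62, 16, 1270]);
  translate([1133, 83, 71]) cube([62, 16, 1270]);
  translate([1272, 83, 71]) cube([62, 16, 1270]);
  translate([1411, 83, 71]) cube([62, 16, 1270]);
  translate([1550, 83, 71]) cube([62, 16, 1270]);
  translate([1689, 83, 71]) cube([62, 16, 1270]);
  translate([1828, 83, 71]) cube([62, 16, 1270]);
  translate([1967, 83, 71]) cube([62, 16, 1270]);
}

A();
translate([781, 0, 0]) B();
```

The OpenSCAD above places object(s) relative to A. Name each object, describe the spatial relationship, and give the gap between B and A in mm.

A is a picture frame. B is a fence section. The fence section is on the floor beside the picture frame on its +x side. The gap between the fence section and the picture frame is 30 mm.

The fence section's nearest face is 30 mm from the picture frame's +x face.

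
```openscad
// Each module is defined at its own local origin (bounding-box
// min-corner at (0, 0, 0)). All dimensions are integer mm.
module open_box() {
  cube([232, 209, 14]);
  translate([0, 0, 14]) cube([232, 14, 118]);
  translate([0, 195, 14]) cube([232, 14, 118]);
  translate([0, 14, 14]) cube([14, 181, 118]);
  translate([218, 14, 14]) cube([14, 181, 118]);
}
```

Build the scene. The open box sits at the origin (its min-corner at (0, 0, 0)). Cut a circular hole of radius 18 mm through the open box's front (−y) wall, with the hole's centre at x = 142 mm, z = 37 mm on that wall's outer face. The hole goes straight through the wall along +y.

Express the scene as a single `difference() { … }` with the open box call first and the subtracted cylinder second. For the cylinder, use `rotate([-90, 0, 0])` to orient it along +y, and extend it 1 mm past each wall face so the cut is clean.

difference() {
  open_box();
  translate([142, -1, 37]) rotate([-90, 0, 0]) cylinder(h = 16, r = 18);
}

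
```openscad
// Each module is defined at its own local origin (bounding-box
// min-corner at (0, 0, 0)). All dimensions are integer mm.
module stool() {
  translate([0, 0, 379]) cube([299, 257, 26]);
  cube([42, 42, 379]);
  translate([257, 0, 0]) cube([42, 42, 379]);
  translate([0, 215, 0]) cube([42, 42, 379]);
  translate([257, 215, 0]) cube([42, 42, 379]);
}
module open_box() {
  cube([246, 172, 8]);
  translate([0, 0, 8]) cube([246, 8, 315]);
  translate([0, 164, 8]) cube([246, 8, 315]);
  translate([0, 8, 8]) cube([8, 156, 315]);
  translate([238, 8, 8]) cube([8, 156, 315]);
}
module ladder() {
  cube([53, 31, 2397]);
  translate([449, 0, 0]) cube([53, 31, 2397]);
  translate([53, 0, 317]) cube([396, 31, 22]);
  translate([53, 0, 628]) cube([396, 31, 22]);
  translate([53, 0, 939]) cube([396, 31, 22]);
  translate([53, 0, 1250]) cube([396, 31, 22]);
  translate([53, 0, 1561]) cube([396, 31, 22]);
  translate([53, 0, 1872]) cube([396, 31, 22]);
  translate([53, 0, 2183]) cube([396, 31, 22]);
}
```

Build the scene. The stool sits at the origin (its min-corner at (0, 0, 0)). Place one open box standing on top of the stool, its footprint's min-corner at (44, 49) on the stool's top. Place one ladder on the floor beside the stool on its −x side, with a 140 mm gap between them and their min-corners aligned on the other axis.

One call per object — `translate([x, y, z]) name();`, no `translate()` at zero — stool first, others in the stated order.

stool();
translate([44, 49, 405]) open_box();
translate([-642, 0, 0]) ladder();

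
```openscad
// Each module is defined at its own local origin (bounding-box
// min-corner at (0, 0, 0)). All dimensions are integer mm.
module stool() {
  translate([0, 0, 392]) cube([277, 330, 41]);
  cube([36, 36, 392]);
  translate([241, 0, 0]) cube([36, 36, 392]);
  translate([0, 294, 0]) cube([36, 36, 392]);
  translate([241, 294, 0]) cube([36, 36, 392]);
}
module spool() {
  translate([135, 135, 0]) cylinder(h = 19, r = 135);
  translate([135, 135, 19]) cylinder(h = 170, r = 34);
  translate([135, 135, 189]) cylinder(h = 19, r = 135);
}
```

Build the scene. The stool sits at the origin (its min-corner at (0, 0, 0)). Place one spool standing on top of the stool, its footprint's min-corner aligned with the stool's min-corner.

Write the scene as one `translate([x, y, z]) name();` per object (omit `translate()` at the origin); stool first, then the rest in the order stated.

stool();
translate([0, 0, 433]) spool();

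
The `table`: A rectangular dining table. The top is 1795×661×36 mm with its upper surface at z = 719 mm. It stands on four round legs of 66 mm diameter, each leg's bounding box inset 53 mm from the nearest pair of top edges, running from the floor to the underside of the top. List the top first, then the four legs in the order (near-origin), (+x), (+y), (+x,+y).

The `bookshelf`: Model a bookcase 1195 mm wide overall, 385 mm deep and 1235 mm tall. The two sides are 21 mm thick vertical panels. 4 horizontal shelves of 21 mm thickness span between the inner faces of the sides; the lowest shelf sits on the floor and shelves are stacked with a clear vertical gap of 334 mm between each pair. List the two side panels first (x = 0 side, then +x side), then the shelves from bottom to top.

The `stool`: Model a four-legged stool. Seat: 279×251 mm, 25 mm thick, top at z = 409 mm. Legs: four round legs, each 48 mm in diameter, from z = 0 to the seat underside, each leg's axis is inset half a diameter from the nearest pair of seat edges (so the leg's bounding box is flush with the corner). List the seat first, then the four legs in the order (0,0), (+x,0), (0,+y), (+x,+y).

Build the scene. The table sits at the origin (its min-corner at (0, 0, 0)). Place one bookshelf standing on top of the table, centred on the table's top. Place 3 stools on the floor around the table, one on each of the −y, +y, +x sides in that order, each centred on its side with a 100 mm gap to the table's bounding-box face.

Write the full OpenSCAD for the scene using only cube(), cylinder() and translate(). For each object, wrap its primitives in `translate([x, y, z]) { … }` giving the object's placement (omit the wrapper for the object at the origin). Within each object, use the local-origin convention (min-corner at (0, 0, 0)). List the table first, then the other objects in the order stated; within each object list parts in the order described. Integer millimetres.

translate([0, 0, 683]) cube([1795, 661, 36]);
translate([86, 86, 0]) cylinder(h = 683, r = 33);
translate([1709, 86, 0]) cylinder(h = 683, r = 33);
translate([86, 575, 0]) cylinder(h = 683, r = 33);
translate([1709, 575, 0]) cylinder(h = 683, r = 33);
translate([300, 138, 719]) {
  cube([21, 385, 1235]);
  translate([1174, 0, 0]) cube([21, 385, 1235]);
  translate([21, 0, 0]) cube([1153, 385, 21]);
  translate([21, 0, 355]) cube([1153, 385, 21]);
  translate([21, 0, 710]) cube([1153, 385, 21]);
  translate([21, 0, 1065]) cube([1153, 385, 21]);
}
translate([758, -351, 0]) {
  translate([0, 0, 384]) cube([279, 251, 25]);
  translate([24, 24, 0]) cylinder(h = 384, r = 24);
  translate([255, 24, 0]) cylinder(h = 384, r = 24);
  translate([24, 227, 0]) cylinder(h = 384, r = 24);
  translate([255, 227, 0]) cylinder(h = 384, r = 24);
}
translate([758, 761, 0]) {
  translate([0, 0, 384]) cube([279, 251, 25]);
  translate([24, 24, 0]) cylinder(h = 384, r = 24);
  translate([255, 24, 0]) cylinder(h = 384, r = 24);
  translate([24, 227, 0]) cylinder(h = 384, r = 24);
  translate([255, 227, 0]) cylinder(h = 384, r = 24);
}
translate([1895, 205, 0]) {
  translate([0, 0, 384]) cube([279, 251, 25]);
  translate([24, 24, 0]) cylinder(h = 384, r = 24);
  translate([255, 24, 0]) cylinder(h = 384, r = 24);
  translate([24, 227, 0]) cylinder(h = 384, r = 24);
  translate([255, 227, 0]) cylinder(h = 384, r = 24);
}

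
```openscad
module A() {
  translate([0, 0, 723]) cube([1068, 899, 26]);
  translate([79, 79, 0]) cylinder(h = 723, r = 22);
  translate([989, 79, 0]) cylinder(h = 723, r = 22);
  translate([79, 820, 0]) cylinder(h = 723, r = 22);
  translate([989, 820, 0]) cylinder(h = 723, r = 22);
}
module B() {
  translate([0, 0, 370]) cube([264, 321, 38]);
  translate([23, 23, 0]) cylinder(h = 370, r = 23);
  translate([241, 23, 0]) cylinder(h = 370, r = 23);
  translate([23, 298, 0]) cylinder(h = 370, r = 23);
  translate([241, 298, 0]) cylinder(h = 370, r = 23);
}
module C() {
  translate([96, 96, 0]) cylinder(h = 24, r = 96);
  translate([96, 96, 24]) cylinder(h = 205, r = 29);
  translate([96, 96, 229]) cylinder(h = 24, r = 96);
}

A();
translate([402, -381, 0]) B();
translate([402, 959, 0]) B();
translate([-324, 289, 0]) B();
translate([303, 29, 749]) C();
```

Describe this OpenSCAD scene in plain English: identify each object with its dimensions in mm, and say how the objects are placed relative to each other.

A is a table: top 1068 mm (x) × 899 mm (y), 26 mm thick, upper face at z = 749 mm, on four round legs of 44 mm diameter, each leg's bounding box inset 57 mm from the nearest pair of top edges, running from z = 0 to the bottom of the top.

B is a simple wooden stool: a rectangular seat 264 mm (x) by 321 mm (y), 38 mm thick, top face at z = 408 mm, on four round legs, each 46 mm in diameter. The legs rest on z = 0, each leg's axis is inset half a diameter from the nearest pair of seat edges (so the leg's bounding box is flush with the corner).

C is a spool: two coaxial disc flanges of radius 96 mm and thickness 24 mm, joined by a core cylinder of radius 29 mm and height 205 mm. The lower flange rests on z = 0 and the three cylinders share a vertical axis.

Three stools sit around the table at the −y, +y, −x sides. The spool is on top of the table.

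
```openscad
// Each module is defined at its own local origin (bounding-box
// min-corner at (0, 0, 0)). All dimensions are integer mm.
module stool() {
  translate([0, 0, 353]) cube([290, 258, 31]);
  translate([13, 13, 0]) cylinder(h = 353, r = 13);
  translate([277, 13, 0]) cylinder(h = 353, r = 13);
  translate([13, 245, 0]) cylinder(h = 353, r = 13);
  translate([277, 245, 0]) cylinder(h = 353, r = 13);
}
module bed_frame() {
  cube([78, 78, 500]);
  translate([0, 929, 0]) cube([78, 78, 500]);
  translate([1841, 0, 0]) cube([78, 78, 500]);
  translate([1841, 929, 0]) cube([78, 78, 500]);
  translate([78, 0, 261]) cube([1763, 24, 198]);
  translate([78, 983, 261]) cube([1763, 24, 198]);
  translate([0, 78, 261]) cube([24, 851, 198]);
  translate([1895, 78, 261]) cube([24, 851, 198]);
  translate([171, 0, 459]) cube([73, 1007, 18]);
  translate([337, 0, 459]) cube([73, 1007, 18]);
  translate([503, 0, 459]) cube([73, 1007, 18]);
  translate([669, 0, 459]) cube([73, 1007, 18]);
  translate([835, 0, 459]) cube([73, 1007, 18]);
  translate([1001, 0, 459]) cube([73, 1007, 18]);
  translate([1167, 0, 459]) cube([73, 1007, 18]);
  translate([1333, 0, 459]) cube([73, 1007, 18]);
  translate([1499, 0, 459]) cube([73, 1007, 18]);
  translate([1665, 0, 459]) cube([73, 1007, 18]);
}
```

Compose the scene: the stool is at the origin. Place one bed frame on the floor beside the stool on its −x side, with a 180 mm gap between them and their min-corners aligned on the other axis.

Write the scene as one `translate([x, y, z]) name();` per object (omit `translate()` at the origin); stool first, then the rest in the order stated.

stool();
translate([-2099, 0, 0]) bed_frame();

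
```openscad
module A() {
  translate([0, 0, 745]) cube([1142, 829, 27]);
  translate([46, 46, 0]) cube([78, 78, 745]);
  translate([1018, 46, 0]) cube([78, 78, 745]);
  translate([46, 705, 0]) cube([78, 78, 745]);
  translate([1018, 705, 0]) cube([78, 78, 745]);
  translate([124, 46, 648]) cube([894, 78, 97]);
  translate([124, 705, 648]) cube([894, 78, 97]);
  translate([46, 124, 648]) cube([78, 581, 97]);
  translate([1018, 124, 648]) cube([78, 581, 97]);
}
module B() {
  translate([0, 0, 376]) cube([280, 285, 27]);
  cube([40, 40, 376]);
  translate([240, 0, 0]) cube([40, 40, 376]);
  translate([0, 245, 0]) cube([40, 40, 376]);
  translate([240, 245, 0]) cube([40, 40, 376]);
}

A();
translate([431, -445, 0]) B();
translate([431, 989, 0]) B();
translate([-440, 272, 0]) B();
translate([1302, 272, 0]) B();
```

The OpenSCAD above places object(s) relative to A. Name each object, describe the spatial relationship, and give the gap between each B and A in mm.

Each stool's nearest face is 160 mm from the table's bounding box.

A is a table. B is a stool. Four stools sit around the table at the −y, +y, −x, +x sides. The gap between each stool and the table is 160 mm.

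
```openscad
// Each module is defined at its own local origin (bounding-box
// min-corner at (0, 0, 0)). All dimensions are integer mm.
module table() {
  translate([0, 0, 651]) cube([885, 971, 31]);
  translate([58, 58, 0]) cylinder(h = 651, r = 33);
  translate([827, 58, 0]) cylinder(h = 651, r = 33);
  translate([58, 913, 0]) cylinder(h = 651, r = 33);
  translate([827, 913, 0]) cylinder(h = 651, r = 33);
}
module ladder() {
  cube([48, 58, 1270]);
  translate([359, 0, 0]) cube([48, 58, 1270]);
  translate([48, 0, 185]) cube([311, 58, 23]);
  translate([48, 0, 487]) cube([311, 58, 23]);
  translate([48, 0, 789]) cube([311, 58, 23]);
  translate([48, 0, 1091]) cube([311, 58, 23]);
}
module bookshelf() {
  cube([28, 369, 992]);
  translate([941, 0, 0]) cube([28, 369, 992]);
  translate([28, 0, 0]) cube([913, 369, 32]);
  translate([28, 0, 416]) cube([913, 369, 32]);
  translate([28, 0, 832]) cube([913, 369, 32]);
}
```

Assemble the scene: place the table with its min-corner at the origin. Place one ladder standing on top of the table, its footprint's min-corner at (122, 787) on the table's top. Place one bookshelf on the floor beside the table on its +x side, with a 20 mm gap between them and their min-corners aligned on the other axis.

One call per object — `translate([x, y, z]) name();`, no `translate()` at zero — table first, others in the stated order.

table();
translate([122, 787, 682]) ladder();
translate([905, 0, 0]) bookshelf();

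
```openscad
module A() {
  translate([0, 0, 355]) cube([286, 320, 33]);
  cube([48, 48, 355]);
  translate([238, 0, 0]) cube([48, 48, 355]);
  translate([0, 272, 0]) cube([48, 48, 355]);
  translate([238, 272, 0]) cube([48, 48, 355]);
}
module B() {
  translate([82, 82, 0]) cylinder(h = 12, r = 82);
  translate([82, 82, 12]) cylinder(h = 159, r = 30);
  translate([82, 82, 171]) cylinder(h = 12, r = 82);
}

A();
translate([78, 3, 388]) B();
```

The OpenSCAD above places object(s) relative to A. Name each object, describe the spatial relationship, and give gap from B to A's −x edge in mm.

The spool's min-x is at 78; the stool's min-x is 0; gap = 78 mm.

A is a stool. B is a spool. The spool is on top of the stool. The gap from the spool to the stool's −x edge is 78 mm.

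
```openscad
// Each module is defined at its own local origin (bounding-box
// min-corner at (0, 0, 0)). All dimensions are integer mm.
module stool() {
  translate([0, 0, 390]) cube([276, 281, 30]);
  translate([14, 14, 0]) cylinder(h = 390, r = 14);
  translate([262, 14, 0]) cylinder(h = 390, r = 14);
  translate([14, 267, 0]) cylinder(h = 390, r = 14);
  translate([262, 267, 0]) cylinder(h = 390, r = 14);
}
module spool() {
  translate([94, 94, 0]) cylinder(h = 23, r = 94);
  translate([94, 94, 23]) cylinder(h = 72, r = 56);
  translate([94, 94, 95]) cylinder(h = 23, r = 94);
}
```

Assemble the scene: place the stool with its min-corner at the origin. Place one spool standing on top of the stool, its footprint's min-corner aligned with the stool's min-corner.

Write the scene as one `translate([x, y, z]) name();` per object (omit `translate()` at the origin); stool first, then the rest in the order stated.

stool();
translate([0, 0, 420]) spool();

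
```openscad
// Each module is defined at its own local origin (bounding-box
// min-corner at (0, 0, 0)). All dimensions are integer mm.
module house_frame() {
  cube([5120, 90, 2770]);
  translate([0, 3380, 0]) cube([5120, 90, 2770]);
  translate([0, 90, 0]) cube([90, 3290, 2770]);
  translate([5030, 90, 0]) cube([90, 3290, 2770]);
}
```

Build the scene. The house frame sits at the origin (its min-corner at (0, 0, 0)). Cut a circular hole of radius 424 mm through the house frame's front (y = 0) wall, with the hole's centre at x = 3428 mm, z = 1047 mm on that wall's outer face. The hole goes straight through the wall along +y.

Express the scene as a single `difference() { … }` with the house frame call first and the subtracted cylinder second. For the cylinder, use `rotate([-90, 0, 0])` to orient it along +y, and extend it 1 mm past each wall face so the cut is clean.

difference() {
  house_frame();
  translate([3428, -1, 1047]) rotate([-90, 0, 0]) cylinder(h = 92, r = 424);
}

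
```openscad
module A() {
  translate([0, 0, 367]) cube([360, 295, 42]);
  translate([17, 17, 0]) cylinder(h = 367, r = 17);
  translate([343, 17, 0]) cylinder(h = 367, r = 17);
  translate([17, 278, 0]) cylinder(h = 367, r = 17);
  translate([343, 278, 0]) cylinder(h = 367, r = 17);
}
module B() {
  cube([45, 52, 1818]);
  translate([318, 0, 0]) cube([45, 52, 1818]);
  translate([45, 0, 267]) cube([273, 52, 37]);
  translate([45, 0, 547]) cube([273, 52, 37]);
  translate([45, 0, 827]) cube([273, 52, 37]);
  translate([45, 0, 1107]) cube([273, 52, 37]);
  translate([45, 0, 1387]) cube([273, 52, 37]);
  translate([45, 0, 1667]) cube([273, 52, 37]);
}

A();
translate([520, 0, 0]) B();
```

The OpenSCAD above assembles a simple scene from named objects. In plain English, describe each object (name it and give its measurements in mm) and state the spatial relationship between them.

A is a four-legged stool. The seat is a 360×295×42 mm slab whose top surface is at z = 409 mm; four round legs, each 34 mm in diameter, run from the floor (z = 0) to the underside of the seat, each leg's axis is inset half a diameter from the nearest pair of seat edges (so the leg's bounding box is flush with the corner).

B is a straight ladder. Two 45×52 mm vertical rails, 1818 mm tall, stand 363 mm apart (outside-to-outside) with their front faces coplanar on the −y side. 6 rungs, each 52 mm deep and 37 mm tall, span between the inner faces of the rails, front faces flush with the rails. The lowest rung's underside is at z = 267 mm and rungs are spaced 280 mm apart (underside to underside).

The ladder is on the floor beside the stool on its +x side.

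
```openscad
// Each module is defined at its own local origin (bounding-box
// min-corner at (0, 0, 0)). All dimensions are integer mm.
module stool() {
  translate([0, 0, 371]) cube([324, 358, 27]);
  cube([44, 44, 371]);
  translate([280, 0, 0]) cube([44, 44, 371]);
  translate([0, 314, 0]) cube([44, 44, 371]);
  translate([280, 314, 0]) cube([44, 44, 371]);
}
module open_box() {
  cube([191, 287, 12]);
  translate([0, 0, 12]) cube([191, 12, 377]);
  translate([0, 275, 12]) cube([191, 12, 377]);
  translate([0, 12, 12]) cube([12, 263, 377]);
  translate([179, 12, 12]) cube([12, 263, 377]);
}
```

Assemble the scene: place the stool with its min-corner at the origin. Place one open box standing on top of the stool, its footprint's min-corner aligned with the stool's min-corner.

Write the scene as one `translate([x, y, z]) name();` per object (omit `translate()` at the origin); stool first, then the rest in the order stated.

stool();
translate([0, 0, 398]) open_box();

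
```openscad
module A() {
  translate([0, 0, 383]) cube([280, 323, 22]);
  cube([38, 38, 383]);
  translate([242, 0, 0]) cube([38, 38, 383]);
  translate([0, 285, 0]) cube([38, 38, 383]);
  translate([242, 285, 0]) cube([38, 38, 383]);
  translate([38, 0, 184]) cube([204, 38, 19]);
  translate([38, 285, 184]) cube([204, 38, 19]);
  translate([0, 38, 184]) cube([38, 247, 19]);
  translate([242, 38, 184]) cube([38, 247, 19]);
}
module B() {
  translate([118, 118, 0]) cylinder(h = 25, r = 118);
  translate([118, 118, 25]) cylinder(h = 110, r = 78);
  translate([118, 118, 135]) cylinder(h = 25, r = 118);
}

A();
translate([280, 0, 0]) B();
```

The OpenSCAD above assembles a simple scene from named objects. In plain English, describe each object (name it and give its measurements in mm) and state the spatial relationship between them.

A is a simple wooden stool: a rectangular seat 280 mm (x) by 323 mm (y), 22 mm thick, top face at z = 405 mm, on four square legs, each 38×38 mm in cross-section. The legs rest on z = 0, each flush with a corner of the seat. Four stretchers, 38 mm wide and 19 mm tall, connect adjacent legs with their undersides at z = 184 mm, each running between the inner faces of the legs it joins and aligned with the legs' outer faces on the other axis.

B is a spool: two coaxial disc flanges of radius 118 mm and thickness 25 mm, joined by a core cylinder of radius 78 mm and height 110 mm. The lower flange rests on z = 0 and the three cylinders share a vertical axis.

The spool is against the stool's +x side, with their −y faces flush.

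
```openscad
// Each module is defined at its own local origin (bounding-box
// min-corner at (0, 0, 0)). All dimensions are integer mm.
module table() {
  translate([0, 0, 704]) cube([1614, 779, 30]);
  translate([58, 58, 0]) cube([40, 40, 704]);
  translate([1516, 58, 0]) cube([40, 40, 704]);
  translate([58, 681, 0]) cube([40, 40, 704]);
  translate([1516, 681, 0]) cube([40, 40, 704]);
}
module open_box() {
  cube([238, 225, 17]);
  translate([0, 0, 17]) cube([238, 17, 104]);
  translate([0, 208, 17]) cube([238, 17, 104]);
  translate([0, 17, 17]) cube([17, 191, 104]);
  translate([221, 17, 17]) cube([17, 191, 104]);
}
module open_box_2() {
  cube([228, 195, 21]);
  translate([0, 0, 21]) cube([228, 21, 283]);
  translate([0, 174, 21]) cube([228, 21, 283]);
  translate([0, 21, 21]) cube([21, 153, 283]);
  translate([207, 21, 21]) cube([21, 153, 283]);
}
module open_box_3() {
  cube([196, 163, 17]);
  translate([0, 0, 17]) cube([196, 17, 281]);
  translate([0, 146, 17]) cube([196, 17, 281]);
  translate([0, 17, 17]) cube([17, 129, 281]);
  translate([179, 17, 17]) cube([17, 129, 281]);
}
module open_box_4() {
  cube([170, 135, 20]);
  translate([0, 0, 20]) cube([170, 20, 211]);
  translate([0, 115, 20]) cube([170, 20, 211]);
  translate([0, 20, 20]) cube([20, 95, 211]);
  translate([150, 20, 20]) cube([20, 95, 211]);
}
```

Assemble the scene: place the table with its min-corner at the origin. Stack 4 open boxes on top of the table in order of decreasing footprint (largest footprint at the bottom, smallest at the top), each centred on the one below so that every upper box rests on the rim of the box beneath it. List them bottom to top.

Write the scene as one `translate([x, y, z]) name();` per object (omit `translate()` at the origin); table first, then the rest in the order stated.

table();
translate([688, 277, 734]) open_box();
translate([693, 292, 855]) open_box_2();
translate([709, 308, 1159]) open_box_3();
translate([722, 322, 1457]) open_box_4();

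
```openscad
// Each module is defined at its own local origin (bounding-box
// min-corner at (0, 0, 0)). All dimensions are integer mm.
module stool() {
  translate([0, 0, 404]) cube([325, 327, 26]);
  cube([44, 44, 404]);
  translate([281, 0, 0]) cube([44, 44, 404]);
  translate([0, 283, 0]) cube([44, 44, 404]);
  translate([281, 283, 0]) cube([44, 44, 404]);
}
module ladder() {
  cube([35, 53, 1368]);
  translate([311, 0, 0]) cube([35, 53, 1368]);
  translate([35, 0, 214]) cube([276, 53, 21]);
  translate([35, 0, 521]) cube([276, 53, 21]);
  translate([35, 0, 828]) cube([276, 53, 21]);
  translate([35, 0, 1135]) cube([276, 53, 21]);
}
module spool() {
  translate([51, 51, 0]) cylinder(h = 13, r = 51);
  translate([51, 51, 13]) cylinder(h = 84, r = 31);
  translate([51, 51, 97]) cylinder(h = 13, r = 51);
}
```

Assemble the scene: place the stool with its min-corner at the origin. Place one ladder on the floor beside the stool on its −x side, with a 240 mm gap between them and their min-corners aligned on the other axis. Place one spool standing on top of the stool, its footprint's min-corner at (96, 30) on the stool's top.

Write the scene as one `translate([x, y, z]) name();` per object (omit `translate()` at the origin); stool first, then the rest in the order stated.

stool();
translate([-586, 0, 0]) ladder();
translate([96, 30, 430]) spool();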